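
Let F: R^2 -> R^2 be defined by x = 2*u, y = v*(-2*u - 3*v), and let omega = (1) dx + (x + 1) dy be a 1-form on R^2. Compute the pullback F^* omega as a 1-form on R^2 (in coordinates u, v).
F^* omega = (-4*u*v - 2*v + 2) du + (-4*u^2 - 12*u*v - 2*u - 6*v) dv

Using F^*(f dg) = (f ∘ F) d(g ∘ F), substitute each coordinate x_i by F_i(u, v) in f_i, and replace dx_i by d F_i = (∂F_i/∂u) du + (∂F_i/∂v) dv.
  For the x component: f_1(F) = 1; d F_1 = (2) du + (0) dv
  For the y component: f_2(F) = 2*u + 1; d F_2 = (-2*v) du + (-2*u - 6*v) dv
Combining and collecting du, dv coefficients:
  coeff of du: -4*u*v - 2*v + 2
  coeff of dv: -4*u^2 - 12*u*v - 2*u - 6*v
F^* omega = (-4*u*v - 2*v + 2) du + (-4*u^2 - 12*u*v - 2*u - 6*v) dv.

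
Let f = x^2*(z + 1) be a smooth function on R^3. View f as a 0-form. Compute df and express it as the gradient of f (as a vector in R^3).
df = (2*x*(z + 1)) dx + (0) dy + (x^2) dz; grad f = (2*x*(z + 1), 0, x^2)

For a 0-form f, d f = (∂f/∂x) dx + (∂f/∂y) dy + (∂f/∂z) dz. The components of the vector representation are exactly the entries of grad f in Cartesian coordinates:
  ∂f/∂x = 2*x*(z + 1)
  ∂f/∂y = 0
  ∂f/∂z = x^2.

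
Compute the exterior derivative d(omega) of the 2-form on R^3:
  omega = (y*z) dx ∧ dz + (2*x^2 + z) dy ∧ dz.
d(omega) = (4*x - z) dx ∧ dy ∧ dz

For a 2-form omega = sum_{i<j} g_{ij} dx_i ∧ dx_j, the exterior derivative is
  d(omega) = sum_{i<j} d(g_{ij}) ∧ dx_i ∧ dx_j = sum_{i<j, k} (∂g_{ij}/∂x_k) dx_k ∧ dx_i ∧ dx_j.
Expand each term, using dx_k ∧ dx_i ∧ dx_j = sgn(permutation) dx_{(a)} ∧ dx_{(b)} ∧ dx_{(c)} with (a < b < c) sorted:
  d(y*z) includes (∂/∂y)(y*z) dy = (z) dy, which multiplied by dx ∧ dz gives (-z) dx ∧ dy ∧ dz
  d(2*x^2 + z) includes (∂/∂x)(2*x^2 + z) dx = (4*x) dx, which multiplied by dy ∧ dz gives (4*x) dx ∧ dy ∧ dz
Collecting like 3-forms: d(omega) = (4*x - z) dx ∧ dy ∧ dz.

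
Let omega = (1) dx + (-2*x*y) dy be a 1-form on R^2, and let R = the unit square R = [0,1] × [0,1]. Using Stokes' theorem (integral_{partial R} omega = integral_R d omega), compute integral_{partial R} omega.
integral_(partial R) omega = -1

Stokes: integral_partial_R omega = integral_R d omega with d omega = (∂Q/∂x - ∂P/∂y) dx ∧ dy.
  ∂Q/∂x = -2*y
  ∂P/∂y = 0
  integrand = ∂Q/∂x - ∂P/∂y = -2*y.
Integrating over R: integral_0^1 integral_0^1 (-2*y) dx dy = -1.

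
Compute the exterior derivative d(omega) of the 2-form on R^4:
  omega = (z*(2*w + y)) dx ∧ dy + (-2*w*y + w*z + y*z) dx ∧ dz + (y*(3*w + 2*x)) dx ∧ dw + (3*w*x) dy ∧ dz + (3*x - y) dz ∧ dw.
d(omega) = (7*w + y - z) dx ∧ dy ∧ dz + (-3*w - 2*x + 2*z) dx ∧ dy ∧ dw + (-2*y + z + 3) dx ∧ dz ∧ dw + (3*x - 1) dy ∧ dz ∧ dw

For a 2-form omega = sum_{i<j} g_{ij} dx_i ∧ dx_j, the exterior derivative is
  d(omega) = sum_{i<j} d(g_{ij}) ∧ dx_i ∧ dx_j = sum_{i<j, k} (∂g_{ij}/∂x_k) dx_k ∧ dx_i ∧ dx_j.
Expand each term, using dx_k ∧ dx_i ∧ dx_j = sgn(permutation) dx_{(a)} ∧ dx_{(b)} ∧ dx_{(c)} with (a < b < c) sorted:
  d(z*(2*w + y)) includes (∂/∂z)(z*(2*w + y)) dz = (2*w + y) dz, which multiplied by dx ∧ dy gives (2*w + y) dx ∧ dy ∧ dz
  d(z*(2*w + y)) includes (∂/∂w)(z*(2*w + y)) dw = (2*z) dw, which multiplied by dx ∧ dy gives (2*z) dx ∧ dy ∧ dw
  d(-2*w*y + w*z + y*z) includes (∂/∂y)(-2*w*y + w*z + y*z) dy = (-2*w + z) dy, which multiplied by dx ∧ dz gives (2*w - z) dx ∧ dy ∧ dz
  d(-2*w*y + w*z + y*z) includes (∂/∂w)(-2*w*y + w*z + y*z) dw = (-2*y + z) dw, which multiplied by dx ∧ dz gives (-2*y + z) dx ∧ dz ∧ dw
  d(y*(3*w + 2*x)) includes (∂/∂y)(y*(3*w + 2*x)) dy = (3*w + 2*x) dy, which multiplied by dx ∧ dw gives (-3*w - 2*x) dx ∧ dy ∧ dw
  d(3*w*x) includes (∂/∂x)(3*w*x) dx = (3*w) dx, which multiplied by dy ∧ dz gives (3*w) dx ∧ dy ∧ dz
  d(3*w*x) includes (∂/∂w)(3*w*x) dw = (3*x) dw, which multiplied by dy ∧ dz gives (3*x) dy ∧ dz ∧ dw
  d(3*x - y) includes (∂/∂x)(3*x - y) dx = (3) dx, which multiplied by dz ∧ dw gives (3) dx ∧ dz ∧ dw
  d(3*x - y) includes (∂/∂y)(3*x - y) dy = (-1) dy, which multiplied by dz ∧ dw gives (-1) dy ∧ dz ∧ dw
Collecting like 3-forms: d(omega) = (7*w + y - z) dx ∧ dy ∧ dz + (-3*w - 2*x + 2*z) dx ∧ dy ∧ dw + (-2*y + z + 3) dx ∧ dz ∧ dw + (3*x - 1) dy ∧ dz ∧ dw.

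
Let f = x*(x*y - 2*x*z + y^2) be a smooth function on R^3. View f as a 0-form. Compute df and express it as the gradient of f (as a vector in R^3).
df = (2*x*y - 4*x*z + y^2) dx + (x*(x + 2*y)) dy + (-2*x^2) dz; grad f = (2*x*y - 4*x*z + y^2, x*(x + 2*y), -2*x^2)

For a 0-form f, d f = (∂f/∂x) dx + (∂f/∂y) dy + (∂f/∂z) dz. The components of the vector representation are exactly the entries of grad f in Cartesian coordinates:
  ∂f/∂x = 2*x*y - 4*x*z + y^2
  ∂f/∂y = x*(x + 2*y)
  ∂f/∂z = -2*x^2.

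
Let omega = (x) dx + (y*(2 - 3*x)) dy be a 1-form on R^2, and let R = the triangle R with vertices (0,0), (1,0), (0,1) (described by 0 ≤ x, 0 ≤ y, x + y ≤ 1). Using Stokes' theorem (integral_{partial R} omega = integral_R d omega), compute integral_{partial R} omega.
integral_(partial R) omega = -1/2

Stokes: integral_partial_R omega = integral_R d omega with d omega = (∂Q/∂x - ∂P/∂y) dx ∧ dy.
  ∂Q/∂x = -3*y
  ∂P/∂y = 0
  integrand = ∂Q/∂x - ∂P/∂y = -3*y.
Integrating over R: integral_0^1 integral_0^{1-x} (-3*y) dy dx = -1/2.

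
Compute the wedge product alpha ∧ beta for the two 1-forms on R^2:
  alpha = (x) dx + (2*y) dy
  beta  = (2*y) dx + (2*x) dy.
alpha ∧ beta = (2*x^2 - 4*y^2) dx ∧ dy

Distribute the wedge, using dx_i ∧ dx_j = -dx_j ∧ dx_i and dx_i ∧ dx_i = 0. For each pair (i, j) with i < j, the coefficient of dx_i ∧ dx_j in alpha ∧ beta is (alpha_i * beta_j - alpha_j * beta_i). Collecting: alpha ∧ beta = (2*x^2 - 4*y^2) dx ∧ dy.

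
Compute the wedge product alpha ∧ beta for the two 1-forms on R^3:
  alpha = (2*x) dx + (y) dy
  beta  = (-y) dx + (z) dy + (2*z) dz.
alpha ∧ beta = (2*x*z + y^2) dx ∧ dy + (4*x*z) dx ∧ dz + (2*y*z) dy ∧ dz

Distribute the wedge, using dx_i ∧ dx_j = -dx_j ∧ dx_i and dx_i ∧ dx_i = 0. For each pair (i, j) with i < j, the coefficient of dx_i ∧ dx_j in alpha ∧ beta is (alpha_i * beta_j - alpha_j * beta_i). Collecting: alpha ∧ beta = (2*x*z + y^2) dx ∧ dy + (4*x*z) dx ∧ dz + (2*y*z) dy ∧ dz.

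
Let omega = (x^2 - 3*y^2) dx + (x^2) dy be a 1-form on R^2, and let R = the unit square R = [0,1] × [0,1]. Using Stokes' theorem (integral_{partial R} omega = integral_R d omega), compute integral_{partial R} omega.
integral_(partial R) omega = 4

Stokes: integral_partial_R omega = integral_R d omega with d omega = (∂Q/∂x - ∂P/∂y) dx ∧ dy.
  ∂Q/∂x = 2*x
  ∂P/∂y = -6*y
  integrand = ∂Q/∂x - ∂P/∂y = 2*x + 6*y.
Integrating over R: integral_0^1 integral_0^1 (2*x + 6*y) dx dy = 4.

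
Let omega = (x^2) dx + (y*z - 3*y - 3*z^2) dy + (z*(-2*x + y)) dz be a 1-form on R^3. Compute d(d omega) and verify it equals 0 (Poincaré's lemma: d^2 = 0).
d(d omega) = 0

Step 1: d omega = sum_{i<j} (∂f_j/∂x_i - ∂f_i/∂x_j) dx_i ∧ dx_j:
  coeff of dx ∧ dy: 0
  coeff of dx ∧ dz: -2*z
  coeff of dy ∧ dz: -y + 7*z
Step 2: Apply d again to each 2-form coefficient. The only possible 3-form in R^3 is dx ∧ dy ∧ dz, with coefficient
  ∂(coeff of dy∧dz)/∂x - ∂(coeff of dx∧dz)/∂y + ∂(coeff of dx∧dy)/∂z
  = ∂/∂x (-y + 7*z) - ∂/∂y (-2*z) + ∂/∂z (0).
Each of these terms simplifies to sums of mixed partials that cancel in pairs. The result is 0 (by equality of mixed partials for smooth functions — Schwarz / Clairaut).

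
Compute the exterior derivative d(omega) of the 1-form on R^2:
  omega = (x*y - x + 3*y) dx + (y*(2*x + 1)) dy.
d(omega) = (-x + 2*y - 3) dx ∧ dy

For a 1-form omega = sum_i f_i dx_i, the exterior derivative is
  d(omega) = sum_{i < j} (∂f_j/∂x_i - ∂f_i/∂x_j) dx_i ∧ dx_j.
  coefficient of dx ∧ dy: ∂f_2/∂x - ∂f_1/∂y = ∂(y*(2*x + 1))/∂x - ∂(x*y - x + 3*y)/∂y = -x + 2*y - 3
Assembling: d(omega) = (-x + 2*y - 3) dx ∧ dy.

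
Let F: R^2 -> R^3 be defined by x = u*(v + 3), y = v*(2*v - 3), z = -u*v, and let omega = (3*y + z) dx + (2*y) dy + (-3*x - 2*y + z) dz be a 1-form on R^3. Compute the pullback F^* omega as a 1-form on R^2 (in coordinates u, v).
F^* omega = (v*(3*u*v + 6*u + 10*v^2 + 3*v - 27)) du + (3*u^2*v + 9*u^2 + 10*u*v^2 - 15*u*v + 16*v^3 - 36*v^2 + 18*v) dv

Using F^*(f dg) = (f ∘ F) d(g ∘ F), substitute each coordinate x_i by F_i(u, v) in f_i, and replace dx_i by d F_i = (∂F_i/∂u) du + (∂F_i/∂v) dv.
  For the x component: f_1(F) = v*(-u + 6*v - 9); d F_1 = (v + 3) du + (u) dv
  For the y component: f_2(F) = 2*v*(2*v - 3); d F_2 = (0) du + (4*v - 3) dv
  For the z component: f_3(F) = -4*u*v - 9*u - 4*v^2 + 6*v; d F_3 = (-v) du + (-u) dv
Combining and collecting du, dv coefficients:
  coeff of du: v*(3*u*v + 6*u + 10*v^2 + 3*v - 27)
  coeff of dv: 3*u^2*v + 9*u^2 + 10*u*v^2 - 15*u*v + 16*v^3 - 36*v^2 + 18*v
F^* omega = (v*(3*u*v + 6*u + 10*v^2 + 3*v - 27)) du + (3*u^2*v + 9*u^2 + 10*u*v^2 - 15*u*v + 16*v^3 - 36*v^2 + 18*v) dv.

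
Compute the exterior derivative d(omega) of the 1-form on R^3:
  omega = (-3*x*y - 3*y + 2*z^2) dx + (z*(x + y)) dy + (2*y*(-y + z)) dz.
d(omega) = (3*x + z + 3) dx ∧ dy + (-4*z) dx ∧ dz + (-x - 5*y + 2*z) dy ∧ dz

For a 1-form omega = sum_i f_i dx_i, the exterior derivative is
  d(omega) = sum_{i < j} (∂f_j/∂x_i - ∂f_i/∂x_j) dx_i ∧ dx_j.
  coefficient of dx ∧ dy: ∂f_2/∂x - ∂f_1/∂y = ∂(z*(x + y))/∂x - ∂(-3*x*y - 3*y + 2*z^2)/∂y = 3*x + z + 3
  coefficient of dx ∧ dz: ∂f_3/∂x - ∂f_1/∂z = ∂(2*y*(-y + z))/∂x - ∂(-3*x*y - 3*y + 2*z^2)/∂z = -4*z
  coefficient of dy ∧ dz: ∂f_3/∂y - ∂f_2/∂z = ∂(2*y*(-y + z))/∂y - ∂(z*(x + y))/∂z = -x - 5*y + 2*z
Assembling: d(omega) = (3*x + z + 3) dx ∧ dy + (-4*z) dx ∧ dz + (-x - 5*y + 2*z) dy ∧ dz.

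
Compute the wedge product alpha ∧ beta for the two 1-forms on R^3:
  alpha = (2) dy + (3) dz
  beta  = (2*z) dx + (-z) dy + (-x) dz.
alpha ∧ beta = (-4*z) dx ∧ dy + (-2*x + 3*z) dy ∧ dz + (-6*z) dx ∧ dz

Distribute the wedge, using dx_i ∧ dx_j = -dx_j ∧ dx_i and dx_i ∧ dx_i = 0. For each pair (i, j) with i < j, the coefficient of dx_i ∧ dx_j in alpha ∧ beta is (alpha_i * beta_j - alpha_j * beta_i). Collecting: alpha ∧ beta = (-4*z) dx ∧ dy + (-2*x + 3*z) dy ∧ dz + (-6*z) dx ∧ dz.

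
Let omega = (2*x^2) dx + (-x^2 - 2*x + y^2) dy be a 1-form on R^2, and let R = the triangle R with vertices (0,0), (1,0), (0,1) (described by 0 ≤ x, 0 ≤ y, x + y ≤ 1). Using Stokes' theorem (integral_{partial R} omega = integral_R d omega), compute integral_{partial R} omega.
integral_(partial R) omega = -4/3

Stokes: integral_partial_R omega = integral_R d omega with d omega = (∂Q/∂x - ∂P/∂y) dx ∧ dy.
  ∂Q/∂x = -2*x - 2
  ∂P/∂y = 0
  integrand = ∂Q/∂x - ∂P/∂y = -2*x - 2.
Integrating over R: integral_0^1 integral_0^{1-x} (-2*x - 2) dy dx = -4/3.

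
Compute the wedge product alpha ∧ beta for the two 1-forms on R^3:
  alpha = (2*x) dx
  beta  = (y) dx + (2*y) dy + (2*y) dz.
alpha ∧ beta = (4*x*y) dx ∧ dy + (4*x*y) dx ∧ dz

Distribute the wedge, using dx_i ∧ dx_j = -dx_j ∧ dx_i and dx_i ∧ dx_i = 0. For each pair (i, j) with i < j, the coefficient of dx_i ∧ dx_j in alpha ∧ beta is (alpha_i * beta_j - alpha_j * beta_i). Collecting: alpha ∧ beta = (4*x*y) dx ∧ dy + (4*x*y) dx ∧ dz.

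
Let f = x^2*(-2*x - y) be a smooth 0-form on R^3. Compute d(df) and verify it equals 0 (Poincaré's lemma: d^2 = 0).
d(df) = 0

Step 1: df = sum_i (∂f/∂x_i) dx_i = (2*x*(-3*x - y)) dx + (-x^2) dy + (0) dz.
Step 2: Apply d again. Using the 1-form formula, the coefficient of dx ∧ dy in d(df) is ∂^2 f/∂x ∂y - ∂^2 f/∂y ∂x = (-2*x) - (-2*x) = 0 (equality of mixed partials for smooth f).
Similarly for dx ∧ dz and dy ∧ dz — all coefficients vanish. So d(df) = 0.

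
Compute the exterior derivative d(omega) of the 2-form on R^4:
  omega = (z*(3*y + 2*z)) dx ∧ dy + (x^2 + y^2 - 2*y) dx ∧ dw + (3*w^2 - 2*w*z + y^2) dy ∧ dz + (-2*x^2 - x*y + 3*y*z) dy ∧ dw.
d(omega) = (3*y + 4*z) dx ∧ dy ∧ dz + (-4*x - 3*y + 2) dx ∧ dy ∧ dw + (6*w - 3*y - 2*z) dy ∧ dz ∧ dw

For a 2-form omega = sum_{i<j} g_{ij} dx_i ∧ dx_j, the exterior derivative is
  d(omega) = sum_{i<j} d(g_{ij}) ∧ dx_i ∧ dx_j = sum_{i<j, k} (∂g_{ij}/∂x_k) dx_k ∧ dx_i ∧ dx_j.
Expand each term, using dx_k ∧ dx_i ∧ dx_j = sgn(permutation) dx_{(a)} ∧ dx_{(b)} ∧ dx_{(c)} with (a < b < c) sorted:
  d(z*(3*y + 2*z)) includes (∂/∂z)(z*(3*y + 2*z)) dz = (3*y + 4*z) dz, which multiplied by dx ∧ dy gives (3*y + 4*z) dx ∧ dy ∧ dz
  d(x^2 + y^2 - 2*y) includes (∂/∂y)(x^2 + y^2 - 2*y) dy = (2*y - 2) dy, which multiplied by dx ∧ dw gives (2 - 2*y) dx ∧ dy ∧ dw
  d(3*w^2 - 2*w*z + y^2) includes (∂/∂w)(3*w^2 - 2*w*z + y^2) dw = (6*w - 2*z) dw, which multiplied by dy ∧ dz gives (6*w - 2*z) dy ∧ dz ∧ dw
  d(-2*x^2 - x*y + 3*y*z) includes (∂/∂x)(-2*x^2 - x*y + 3*y*z) dx = (-4*x - y) dx, which multiplied by dy ∧ dw gives (-4*x - y) dx ∧ dy ∧ dw
  d(-2*x^2 - x*y + 3*y*z) includes (∂/∂z)(-2*x^2 - x*y + 3*y*z) dz = (3*y) dz, which multiplied by dy ∧ dw gives (-3*y) dy ∧ dz ∧ dw
Collecting like 3-forms: d(omega) = (3*y + 4*z) dx ∧ dy ∧ dz + (-4*x - 3*y + 2) dx ∧ dy ∧ dw + (6*w - 3*y - 2*z) dy ∧ dz ∧ dw.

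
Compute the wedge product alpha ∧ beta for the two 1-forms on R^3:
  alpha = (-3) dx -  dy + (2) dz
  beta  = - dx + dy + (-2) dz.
alpha ∧ beta = (-4) dx ∧ dy + (8) dx ∧ dz

Distribute the wedge, using dx_i ∧ dx_j = -dx_j ∧ dx_i and dx_i ∧ dx_i = 0. For each pair (i, j) with i < j, the coefficient of dx_i ∧ dx_j in alpha ∧ beta is (alpha_i * beta_j - alpha_j * beta_i). Collecting: alpha ∧ beta = (-4) dx ∧ dy + (8) dx ∧ dz.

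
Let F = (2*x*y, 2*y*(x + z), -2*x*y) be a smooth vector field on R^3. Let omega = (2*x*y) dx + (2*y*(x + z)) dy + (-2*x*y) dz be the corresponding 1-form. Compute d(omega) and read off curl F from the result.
d(omega) = (-2*x - 2*y) dy ∧ dz + (2*y) dz ∧ dx + (-2*x + 2*y) dx ∧ dy; curl F = (-2*x - 2*y, 2*y, -2*x + 2*y)

d omega = sum_{i<j} (∂f_j/∂x_i - ∂f_i/∂x_j) dx_i ∧ dx_j. Under the identification (dy ∧ dz, dz ∧ dx, dx ∧ dy) ↔ (e_x, e_y, e_z), the coefficients are exactly the components of curl F. Compute:
  ∂R/∂y - ∂Q/∂z = (-2*x) - (2*y) = -2*x - 2*y
  ∂P/∂z - ∂R/∂x = (0) - (-2*y) = 2*y
  ∂Q/∂x - ∂P/∂y = (2*y) - (2*x) = -2*x + 2*y.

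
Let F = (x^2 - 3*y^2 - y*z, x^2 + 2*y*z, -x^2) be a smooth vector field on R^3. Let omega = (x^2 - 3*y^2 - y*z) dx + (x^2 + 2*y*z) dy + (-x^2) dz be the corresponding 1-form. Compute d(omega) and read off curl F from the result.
d(omega) = (-2*y) dy ∧ dz + (2*x - y) dz ∧ dx + (2*x + 6*y + z) dx ∧ dy; curl F = (-2*y, 2*x - y, 2*x + 6*y + z)

d omega = sum_{i<j} (∂f_j/∂x_i - ∂f_i/∂x_j) dx_i ∧ dx_j. Under the identification (dy ∧ dz, dz ∧ dx, dx ∧ dy) ↔ (e_x, e_y, e_z), the coefficients are exactly the components of curl F. Compute:
  ∂R/∂y - ∂Q/∂z = (0) - (2*y) = -2*y
  ∂P/∂z - ∂R/∂x = (-y) - (-2*x) = 2*x - y
  ∂Q/∂x - ∂P/∂y = (2*x) - (-6*y - z) = 2*x + 6*y + z.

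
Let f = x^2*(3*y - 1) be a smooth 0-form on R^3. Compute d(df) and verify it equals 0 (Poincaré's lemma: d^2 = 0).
d(df) = 0

Step 1: df = sum_i (∂f/∂x_i) dx_i = (2*x*(3*y - 1)) dx + (3*x^2) dy + (0) dz.
Step 2: Apply d again. Using the 1-form formula, the coefficient of dx ∧ dy in d(df) is ∂^2 f/∂x ∂y - ∂^2 f/∂y ∂x = (6*x) - (6*x) = 0 (equality of mixed partials for smooth f).
Similarly for dx ∧ dz and dy ∧ dz — all coefficients vanish. So d(df) = 0.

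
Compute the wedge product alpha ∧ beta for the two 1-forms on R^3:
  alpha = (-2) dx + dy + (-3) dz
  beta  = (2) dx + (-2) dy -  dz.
alpha ∧ beta = (2) dx ∧ dy + (8) dx ∧ dz + (-7) dy ∧ dz

Distribute the wedge, using dx_i ∧ dx_j = -dx_j ∧ dx_i and dx_i ∧ dx_i = 0. For each pair (i, j) with i < j, the coefficient of dx_i ∧ dx_j in alpha ∧ beta is (alpha_i * beta_j - alpha_j * beta_i). Collecting: alpha ∧ beta = (2) dx ∧ dy + (8) dx ∧ dz + (-7) dy ∧ dz.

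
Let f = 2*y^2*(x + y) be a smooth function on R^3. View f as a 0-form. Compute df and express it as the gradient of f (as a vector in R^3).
df = (2*y^2) dx + (2*y*(2*x + 3*y)) dy + (0) dz; grad f = (2*y^2, 2*y*(2*x + 3*y), 0)

For a 0-form f, d f = (∂f/∂x) dx + (∂f/∂y) dy + (∂f/∂z) dz. The components of the vector representation are exactly the entries of grad f in Cartesian coordinates:
  ∂f/∂x = 2*y^2
  ∂f/∂y = 2*y*(2*x + 3*y)
  ∂f/∂z = 0.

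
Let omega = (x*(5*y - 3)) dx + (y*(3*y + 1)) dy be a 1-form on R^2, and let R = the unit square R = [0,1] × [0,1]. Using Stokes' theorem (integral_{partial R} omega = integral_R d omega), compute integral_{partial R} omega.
integral_(partial R) omega = -5/2

Stokes: integral_partial_R omega = integral_R d omega with d omega = (∂Q/∂x - ∂P/∂y) dx ∧ dy.
  ∂Q/∂x = 0
  ∂P/∂y = 5*x
  integrand = ∂Q/∂x - ∂P/∂y = -5*x.
Integrating over R: integral_0^1 integral_0^1 (-5*x) dx dy = -5/2.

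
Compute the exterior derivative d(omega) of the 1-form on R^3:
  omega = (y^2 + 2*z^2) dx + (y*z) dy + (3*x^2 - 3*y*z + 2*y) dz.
d(omega) = (-2*y) dx ∧ dy + (6*x - 4*z) dx ∧ dz + (-y - 3*z + 2) dy ∧ dz

For a 1-form omega = sum_i f_i dx_i, the exterior derivative is
  d(omega) = sum_{i < j} (∂f_j/∂x_i - ∂f_i/∂x_j) dx_i ∧ dx_j.
  coefficient of dx ∧ dy: ∂f_2/∂x - ∂f_1/∂y = ∂(y*z)/∂x - ∂(y^2 + 2*z^2)/∂y = -2*y
  coefficient of dx ∧ dz: ∂f_3/∂x - ∂f_1/∂z = ∂(3*x^2 - 3*y*z + 2*y)/∂x - ∂(y^2 + 2*z^2)/∂z = 6*x - 4*z
  coefficient of dy ∧ dz: ∂f_3/∂y - ∂f_2/∂z = ∂(3*x^2 - 3*y*z + 2*y)/∂y - ∂(y*z)/∂z = -y - 3*z + 2
Assembling: d(omega) = (-2*y) dx ∧ dy + (6*x - 4*z) dx ∧ dz + (-y - 3*z + 2) dy ∧ dz.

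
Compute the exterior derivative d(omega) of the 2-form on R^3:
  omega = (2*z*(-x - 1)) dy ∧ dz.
d(omega) = (-2*z) dx ∧ dy ∧ dz

For a 2-form omega = sum_{i<j} g_{ij} dx_i ∧ dx_j, the exterior derivative is
  d(omega) = sum_{i<j} d(g_{ij}) ∧ dx_i ∧ dx_j = sum_{i<j, k} (∂g_{ij}/∂x_k) dx_k ∧ dx_i ∧ dx_j.
Expand each term, using dx_k ∧ dx_i ∧ dx_j = sgn(permutation) dx_{(a)} ∧ dx_{(b)} ∧ dx_{(c)} with (a < b < c) sorted:
  d(2*z*(-x - 1)) includes (∂/∂x)(2*z*(-x - 1)) dx = (-2*z) dx, which multiplied by dy ∧ dz gives (-2*z) dx ∧ dy ∧ dz
Collecting like 3-forms: d(omega) = (-2*z) dx ∧ dy ∧ dz.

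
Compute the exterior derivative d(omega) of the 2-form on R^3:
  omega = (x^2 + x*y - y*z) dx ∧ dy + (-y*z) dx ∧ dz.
d(omega) = (-y + z) dx ∧ dy ∧ dz

For a 2-form omega = sum_{i<j} g_{ij} dx_i ∧ dx_j, the exterior derivative is
  d(omega) = sum_{i<j} d(g_{ij}) ∧ dx_i ∧ dx_j = sum_{i<j, k} (∂g_{ij}/∂x_k) dx_k ∧ dx_i ∧ dx_j.
Expand each term, using dx_k ∧ dx_i ∧ dx_j = sgn(permutation) dx_{(a)} ∧ dx_{(b)} ∧ dx_{(c)} with (a < b < c) sorted:
  d(x^2 + x*y - y*z) includes (∂/∂z)(x^2 + x*y - y*z) dz = (-y) dz, which multiplied by dx ∧ dy gives (-y) dx ∧ dy ∧ dz
  d(-y*z) includes (∂/∂y)(-y*z) dy = (-z) dy, which multiplied by dx ∧ dz gives (z) dx ∧ dy ∧ dz
Collecting like 3-forms: d(omega) = (-y + z) dx ∧ dy ∧ dz.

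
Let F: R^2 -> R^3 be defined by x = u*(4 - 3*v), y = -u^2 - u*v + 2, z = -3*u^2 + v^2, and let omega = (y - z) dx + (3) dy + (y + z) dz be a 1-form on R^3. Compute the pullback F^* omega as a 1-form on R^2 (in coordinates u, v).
F^* omega = (24*u^3 + 8*u^2 - 3*u*v^2 - 4*u*v - 18*u + 3*v^3 - 4*v^2 - 9*v + 8) du + (-6*u^3 - 5*u^2*v + u*v^2 - 9*u + 2*v^3 + 4*v) dv

Using F^*(f dg) = (f ∘ F) d(g ∘ F), substitute each coordinate x_i by F_i(u, v) in f_i, and replace dx_i by d F_i = (∂F_i/∂u) du + (∂F_i/∂v) dv.
  For the x component: f_1(F) = 2*u^2 - u*v - v^2 + 2; d F_1 = (4 - 3*v) du + (-3*u) dv
  For the y component: f_2(F) = 3; d F_2 = (-2*u - v) du + (-u) dv
  For the z component: f_3(F) = -4*u^2 - u*v + v^2 + 2; d F_3 = (-6*u) du + (2*v) dv
Combining and collecting du, dv coefficients:
  coeff of du: 24*u^3 + 8*u^2 - 3*u*v^2 - 4*u*v - 18*u + 3*v^3 - 4*v^2 - 9*v + 8
  coeff of dv: -6*u^3 - 5*u^2*v + u*v^2 - 9*u + 2*v^3 + 4*v
F^* omega = (24*u^3 + 8*u^2 - 3*u*v^2 - 4*u*v - 18*u + 3*v^3 - 4*v^2 - 9*v + 8) du + (-6*u^3 - 5*u^2*v + u*v^2 - 9*u + 2*v^3 + 4*v) dv.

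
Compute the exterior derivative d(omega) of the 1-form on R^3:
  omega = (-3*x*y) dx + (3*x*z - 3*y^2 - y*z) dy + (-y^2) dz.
d(omega) = (3*x + 3*z) dx ∧ dy + (-3*x - y) dy ∧ dz

For a 1-form omega = sum_i f_i dx_i, the exterior derivative is
  d(omega) = sum_{i < j} (∂f_j/∂x_i - ∂f_i/∂x_j) dx_i ∧ dx_j.
  coefficient of dx ∧ dy: ∂f_2/∂x - ∂f_1/∂y = ∂(3*x*z - 3*y^2 - y*z)/∂x - ∂(-3*x*y)/∂y = 3*x + 3*z
  coefficient of dy ∧ dz: ∂f_3/∂y - ∂f_2/∂z = ∂(-y^2)/∂y - ∂(3*x*z - 3*y^2 - y*z)/∂z = -3*x - y
Assembling: d(omega) = (3*x + 3*z) dx ∧ dy + (-3*x - y) dy ∧ dz.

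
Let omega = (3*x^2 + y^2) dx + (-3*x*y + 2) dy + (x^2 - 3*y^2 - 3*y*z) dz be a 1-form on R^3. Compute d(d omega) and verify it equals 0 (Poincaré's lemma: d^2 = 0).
d(d omega) = 0

Step 1: d omega = sum_{i<j} (∂f_j/∂x_i - ∂f_i/∂x_j) dx_i ∧ dx_j:
  coeff of dx ∧ dy: -5*y
  coeff of dx ∧ dz: 2*x
  coeff of dy ∧ dz: -6*y - 3*z
Step 2: Apply d again to each 2-form coefficient. The only possible 3-form in R^3 is dx ∧ dy ∧ dz, with coefficient
  ∂(coeff of dy∧dz)/∂x - ∂(coeff of dx∧dz)/∂y + ∂(coeff of dx∧dy)/∂z
  = ∂/∂x (-6*y - 3*z) - ∂/∂y (2*x) + ∂/∂z (-5*y).
Each of these terms simplifies to sums of mixed partials that cancel in pairs. The result is 0 (by equality of mixed partials for smooth functions — Schwarz / Clairaut).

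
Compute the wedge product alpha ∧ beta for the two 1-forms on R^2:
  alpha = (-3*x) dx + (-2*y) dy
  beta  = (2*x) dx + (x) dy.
alpha ∧ beta = (x*(-3*x + 4*y)) dx ∧ dy

Distribute the wedge, using dx_i ∧ dx_j = -dx_j ∧ dx_i and dx_i ∧ dx_i = 0. For each pair (i, j) with i < j, the coefficient of dx_i ∧ dx_j in alpha ∧ beta is (alpha_i * beta_j - alpha_j * beta_i). Collecting: alpha ∧ beta = (x*(-3*x + 4*y)) dx ∧ dy.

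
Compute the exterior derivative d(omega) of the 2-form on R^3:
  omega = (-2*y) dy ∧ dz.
d(omega) = 0

For a 2-form omega = sum_{i<j} g_{ij} dx_i ∧ dx_j, the exterior derivative is
  d(omega) = sum_{i<j} d(g_{ij}) ∧ dx_i ∧ dx_j = sum_{i<j, k} (∂g_{ij}/∂x_k) dx_k ∧ dx_i ∧ dx_j.
Expand each term, using dx_k ∧ dx_i ∧ dx_j = sgn(permutation) dx_{(a)} ∧ dx_{(b)} ∧ dx_{(c)} with (a < b < c) sorted:

Collecting like 3-forms: d(omega) = 0.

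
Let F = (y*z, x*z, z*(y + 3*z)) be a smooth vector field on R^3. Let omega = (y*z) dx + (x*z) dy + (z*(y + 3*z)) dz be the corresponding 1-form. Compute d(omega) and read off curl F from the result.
d(omega) = (-x + z) dy ∧ dz + (y) dz ∧ dx + (0) dx ∧ dy; curl F = (-x + z, y, 0)

d omega = sum_{i<j} (∂f_j/∂x_i - ∂f_i/∂x_j) dx_i ∧ dx_j. Under the identification (dy ∧ dz, dz ∧ dx, dx ∧ dy) ↔ (e_x, e_y, e_z), the coefficients are exactly the components of curl F. Compute:
  ∂R/∂y - ∂Q/∂z = (z) - (x) = -x + z
  ∂P/∂z - ∂R/∂x = (y) - (0) = y
  ∂Q/∂x - ∂P/∂y = (z) - (z) = 0.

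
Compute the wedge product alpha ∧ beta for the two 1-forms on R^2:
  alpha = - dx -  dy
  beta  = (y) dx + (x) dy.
alpha ∧ beta = (-x + y) dx ∧ dy

Distribute the wedge, using dx_i ∧ dx_j = -dx_j ∧ dx_i and dx_i ∧ dx_i = 0. For each pair (i, j) with i < j, the coefficient of dx_i ∧ dx_j in alpha ∧ beta is (alpha_i * beta_j - alpha_j * beta_i). Collecting: alpha ∧ beta = (-x + y) dx ∧ dy.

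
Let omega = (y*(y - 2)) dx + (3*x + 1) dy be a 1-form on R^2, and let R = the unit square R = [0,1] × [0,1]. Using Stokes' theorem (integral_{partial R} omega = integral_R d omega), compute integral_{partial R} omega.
integral_(partial R) omega = 4

Stokes: integral_partial_R omega = integral_R d omega with d omega = (∂Q/∂x - ∂P/∂y) dx ∧ dy.
  ∂Q/∂x = 3
  ∂P/∂y = 2*y - 2
  integrand = ∂Q/∂x - ∂P/∂y = 5 - 2*y.
Integrating over R: integral_0^1 integral_0^1 (5 - 2*y) dx dy = 4.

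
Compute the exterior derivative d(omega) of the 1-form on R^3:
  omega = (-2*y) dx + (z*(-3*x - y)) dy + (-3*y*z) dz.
d(omega) = (2 - 3*z) dx ∧ dy + (3*x + y - 3*z) dy ∧ dz

For a 1-form omega = sum_i f_i dx_i, the exterior derivative is
  d(omega) = sum_{i < j} (∂f_j/∂x_i - ∂f_i/∂x_j) dx_i ∧ dx_j.
  coefficient of dx ∧ dy: ∂f_2/∂x - ∂f_1/∂y = ∂(z*(-3*x - y))/∂x - ∂(-2*y)/∂y = 2 - 3*z
  coefficient of dy ∧ dz: ∂f_3/∂y - ∂f_2/∂z = ∂(-3*y*z)/∂y - ∂(z*(-3*x - y))/∂z = 3*x + y - 3*z
Assembling: d(omega) = (2 - 3*z) dx ∧ dy + (3*x + y - 3*z) dy ∧ dz.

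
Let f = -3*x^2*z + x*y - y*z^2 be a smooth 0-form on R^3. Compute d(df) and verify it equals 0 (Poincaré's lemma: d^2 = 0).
d(df) = 0

Step 1: df = sum_i (∂f/∂x_i) dx_i = (-6*x*z + y) dx + (x - z^2) dy + (-3*x^2 - 2*y*z) dz.
Step 2: Apply d again. Using the 1-form formula, the coefficient of dx ∧ dy in d(df) is ∂^2 f/∂x ∂y - ∂^2 f/∂y ∂x = (1) - (1) = 0 (equality of mixed partials for smooth f).
Similarly for dx ∧ dz and dy ∧ dz — all coefficients vanish. So d(df) = 0.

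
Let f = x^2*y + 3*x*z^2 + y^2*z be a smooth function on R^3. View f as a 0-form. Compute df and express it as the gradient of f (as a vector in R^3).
df = (2*x*y + 3*z^2) dx + (x^2 + 2*y*z) dy + (6*x*z + y^2) dz; grad f = (2*x*y + 3*z^2, x^2 + 2*y*z, 6*x*z + y^2)

For a 0-form f, d f = (∂f/∂x) dx + (∂f/∂y) dy + (∂f/∂z) dz. The components of the vector representation are exactly the entries of grad f in Cartesian coordinates:
  ∂f/∂x = 2*x*y + 3*z^2
  ∂f/∂y = x^2 + 2*y*z
  ∂f/∂z = 6*x*z + y^2.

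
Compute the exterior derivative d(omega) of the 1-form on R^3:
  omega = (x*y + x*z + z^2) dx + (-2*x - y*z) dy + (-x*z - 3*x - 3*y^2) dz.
d(omega) = (-x - 2) dx ∧ dy + (-x - 3*z - 3) dx ∧ dz + (-5*y) dy ∧ dz

For a 1-form omega = sum_i f_i dx_i, the exterior derivative is
  d(omega) = sum_{i < j} (∂f_j/∂x_i - ∂f_i/∂x_j) dx_i ∧ dx_j.
  coefficient of dx ∧ dy: ∂f_2/∂x - ∂f_1/∂y = ∂(-2*x - y*z)/∂x - ∂(x*y + x*z + z^2)/∂y = -x - 2
  coefficient of dx ∧ dz: ∂f_3/∂x - ∂f_1/∂z = ∂(-x*z - 3*x - 3*y^2)/∂x - ∂(x*y + x*z + z^2)/∂z = -x - 3*z - 3
  coefficient of dy ∧ dz: ∂f_3/∂y - ∂f_2/∂z = ∂(-x*z - 3*x - 3*y^2)/∂y - ∂(-2*x - y*z)/∂z = -5*y
Assembling: d(omega) = (-x - 2) dx ∧ dy + (-x - 3*z - 3) dx ∧ dz + (-5*y) dy ∧ dz.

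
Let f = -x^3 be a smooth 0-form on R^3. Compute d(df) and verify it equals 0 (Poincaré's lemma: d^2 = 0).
d(df) = 0

Step 1: df = sum_i (∂f/∂x_i) dx_i = (-3*x^2) dx + (0) dy + (0) dz.
Step 2: Apply d again. Using the 1-form formula, the coefficient of dx ∧ dy in d(df) is ∂^2 f/∂x ∂y - ∂^2 f/∂y ∂x = (0) - (0) = 0 (equality of mixed partials for smooth f).
Similarly for dx ∧ dz and dy ∧ dz — all coefficients vanish. So d(df) = 0.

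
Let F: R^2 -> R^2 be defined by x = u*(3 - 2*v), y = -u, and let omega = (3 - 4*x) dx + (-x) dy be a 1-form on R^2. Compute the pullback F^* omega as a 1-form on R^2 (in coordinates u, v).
F^* omega = (-16*u*v^2 + 46*u*v - 33*u - 6*v + 9) du + (2*u*(-8*u*v + 12*u - 3)) dv

Using F^*(f dg) = (f ∘ F) d(g ∘ F), substitute each coordinate x_i by F_i(u, v) in f_i, and replace dx_i by d F_i = (∂F_i/∂u) du + (∂F_i/∂v) dv.
  For the x component: f_1(F) = 8*u*v - 12*u + 3; d F_1 = (3 - 2*v) du + (-2*u) dv
  For the y component: f_2(F) = u*(2*v - 3); d F_2 = (-1) du + (0) dv
Combining and collecting du, dv coefficients:
  coeff of du: -16*u*v^2 + 46*u*v - 33*u - 6*v + 9
  coeff of dv: 2*u*(-8*u*v + 12*u - 3)
F^* omega = (-16*u*v^2 + 46*u*v - 33*u - 6*v + 9) du + (2*u*(-8*u*v + 12*u - 3)) dv.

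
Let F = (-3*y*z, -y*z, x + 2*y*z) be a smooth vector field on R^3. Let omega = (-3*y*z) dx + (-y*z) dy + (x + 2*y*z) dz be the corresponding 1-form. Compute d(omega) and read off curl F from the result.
d(omega) = (y + 2*z) dy ∧ dz + (-3*y - 1) dz ∧ dx + (3*z) dx ∧ dy; curl F = (y + 2*z, -3*y - 1, 3*z)

d omega = sum_{i<j} (∂f_j/∂x_i - ∂f_i/∂x_j) dx_i ∧ dx_j. Under the identification (dy ∧ dz, dz ∧ dx, dx ∧ dy) ↔ (e_x, e_y, e_z), the coefficients are exactly the components of curl F. Compute:
  ∂R/∂y - ∂Q/∂z = (2*z) - (-y) = y + 2*z
  ∂P/∂z - ∂R/∂x = (-3*y) - (1) = -3*y - 1
  ∂Q/∂x - ∂P/∂y = (0) - (-3*z) = 3*z.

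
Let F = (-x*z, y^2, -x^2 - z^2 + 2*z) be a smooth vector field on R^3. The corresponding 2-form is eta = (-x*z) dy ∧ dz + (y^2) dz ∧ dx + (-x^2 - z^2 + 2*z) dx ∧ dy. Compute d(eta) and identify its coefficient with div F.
d(eta) = (2*y - 3*z + 2) dx ∧ dy ∧ dz; div F = 2*y - 3*z + 2

For a 2-form in R^3 of the form above, applying d gives a 3-form with coefficient ∂P/∂x + ∂Q/∂y + ∂R/∂z:
  ∂P/∂x = -z
  ∂Q/∂y = 2*y
  ∂R/∂z = 2 - 2*z
Sum = 2*y - 3*z + 2, which is exactly div F.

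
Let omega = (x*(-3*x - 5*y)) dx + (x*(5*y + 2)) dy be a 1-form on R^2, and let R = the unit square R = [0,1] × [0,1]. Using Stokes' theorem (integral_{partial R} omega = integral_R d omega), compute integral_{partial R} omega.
integral_(partial R) omega = 7

Stokes: integral_partial_R omega = integral_R d omega with d omega = (∂Q/∂x - ∂P/∂y) dx ∧ dy.
  ∂Q/∂x = 5*y + 2
  ∂P/∂y = -5*x
  integrand = ∂Q/∂x - ∂P/∂y = 5*x + 5*y + 2.
Integrating over R: integral_0^1 integral_0^1 (5*x + 5*y + 2) dx dy = 7.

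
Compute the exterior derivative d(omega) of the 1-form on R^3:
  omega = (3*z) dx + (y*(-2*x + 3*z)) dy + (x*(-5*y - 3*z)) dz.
d(omega) = (-2*y) dx ∧ dy + (-5*y - 3*z - 3) dx ∧ dz + (-5*x - 3*y) dy ∧ dz

For a 1-form omega = sum_i f_i dx_i, the exterior derivative is
  d(omega) = sum_{i < j} (∂f_j/∂x_i - ∂f_i/∂x_j) dx_i ∧ dx_j.
  coefficient of dx ∧ dy: ∂f_2/∂x - ∂f_1/∂y = ∂(y*(-2*x + 3*z))/∂x - ∂(3*z)/∂y = -2*y
  coefficient of dx ∧ dz: ∂f_3/∂x - ∂f_1/∂z = ∂(x*(-5*y - 3*z))/∂x - ∂(3*z)/∂z = -5*y - 3*z - 3
  coefficient of dy ∧ dz: ∂f_3/∂y - ∂f_2/∂z = ∂(x*(-5*y - 3*z))/∂y - ∂(y*(-2*x + 3*z))/∂z = -5*x - 3*y
Assembling: d(omega) = (-2*y) dx ∧ dy + (-5*y - 3*z - 3) dx ∧ dz + (-5*x - 3*y) dy ∧ dz.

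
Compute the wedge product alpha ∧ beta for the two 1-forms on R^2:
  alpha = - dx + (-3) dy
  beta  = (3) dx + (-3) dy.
alpha ∧ beta = (12) dx ∧ dy

Distribute the wedge, using dx_i ∧ dx_j = -dx_j ∧ dx_i and dx_i ∧ dx_i = 0. For each pair (i, j) with i < j, the coefficient of dx_i ∧ dx_j in alpha ∧ beta is (alpha_i * beta_j - alpha_j * beta_i). Collecting: alpha ∧ beta = (12) dx ∧ dy.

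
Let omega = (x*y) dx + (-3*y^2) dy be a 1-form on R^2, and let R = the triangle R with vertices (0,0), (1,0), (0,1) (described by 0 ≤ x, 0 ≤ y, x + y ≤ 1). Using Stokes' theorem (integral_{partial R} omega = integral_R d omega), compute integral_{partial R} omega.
integral_(partial R) omega = -1/6

Stokes: integral_partial_R omega = integral_R d omega with d omega = (∂Q/∂x - ∂P/∂y) dx ∧ dy.
  ∂Q/∂x = 0
  ∂P/∂y = x
  integrand = ∂Q/∂x - ∂P/∂y = -x.
Integrating over R: integral_0^1 integral_0^{1-x} (-x) dy dx = -1/6.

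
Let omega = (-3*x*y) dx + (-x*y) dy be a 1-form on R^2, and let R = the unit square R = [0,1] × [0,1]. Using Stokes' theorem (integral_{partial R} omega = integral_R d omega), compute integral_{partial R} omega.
integral_(partial R) omega = 1

Stokes: integral_partial_R omega = integral_R d omega with d omega = (∂Q/∂x - ∂P/∂y) dx ∧ dy.
  ∂Q/∂x = -y
  ∂P/∂y = -3*x
  integrand = ∂Q/∂x - ∂P/∂y = 3*x - y.
Integrating over R: integral_0^1 integral_0^1 (3*x - y) dx dy = 1.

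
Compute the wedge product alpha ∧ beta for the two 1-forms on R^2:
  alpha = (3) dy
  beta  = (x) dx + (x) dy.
alpha ∧ beta = (-3*x) dx ∧ dy

Distribute the wedge, using dx_i ∧ dx_j = -dx_j ∧ dx_i and dx_i ∧ dx_i = 0. For each pair (i, j) with i < j, the coefficient of dx_i ∧ dx_j in alpha ∧ beta is (alpha_i * beta_j - alpha_j * beta_i). Collecting: alpha ∧ beta = (-3*x) dx ∧ dy.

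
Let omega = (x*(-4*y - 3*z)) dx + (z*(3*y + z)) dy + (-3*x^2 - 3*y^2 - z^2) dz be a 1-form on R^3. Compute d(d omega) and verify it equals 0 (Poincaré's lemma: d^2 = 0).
d(d omega) = 0

Step 1: d omega = sum_{i<j} (∂f_j/∂x_i - ∂f_i/∂x_j) dx_i ∧ dx_j:
  coeff of dx ∧ dy: 4*x
  coeff of dx ∧ dz: -3*x
  coeff of dy ∧ dz: -9*y - 2*z
Step 2: Apply d again to each 2-form coefficient. The only possible 3-form in R^3 is dx ∧ dy ∧ dz, with coefficient
  ∂(coeff of dy∧dz)/∂x - ∂(coeff of dx∧dz)/∂y + ∂(coeff of dx∧dy)/∂z
  = ∂/∂x (-9*y - 2*z) - ∂/∂y (-3*x) + ∂/∂z (4*x).
Each of these terms simplifies to sums of mixed partials that cancel in pairs. The result is 0 (by equality of mixed partials for smooth functions — Schwarz / Clairaut).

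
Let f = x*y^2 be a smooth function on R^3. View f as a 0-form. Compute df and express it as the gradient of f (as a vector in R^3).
df = (y^2) dx + (2*x*y) dy + (0) dz; grad f = (y^2, 2*x*y, 0)

For a 0-form f, d f = (∂f/∂x) dx + (∂f/∂y) dy + (∂f/∂z) dz. The components of the vector representation are exactly the entries of grad f in Cartesian coordinates:
  ∂f/∂x = y^2
  ∂f/∂y = 2*x*y
  ∂f/∂z = 0.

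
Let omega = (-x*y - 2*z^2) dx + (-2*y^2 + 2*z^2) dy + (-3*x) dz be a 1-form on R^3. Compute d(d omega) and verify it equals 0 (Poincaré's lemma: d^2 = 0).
d(d omega) = 0

Step 1: d omega = sum_{i<j} (∂f_j/∂x_i - ∂f_i/∂x_j) dx_i ∧ dx_j:
  coeff of dx ∧ dy: x
  coeff of dx ∧ dz: 4*z - 3
  coeff of dy ∧ dz: -4*z
Step 2: Apply d again to each 2-form coefficient. The only possible 3-form in R^3 is dx ∧ dy ∧ dz, with coefficient
  ∂(coeff of dy∧dz)/∂x - ∂(coeff of dx∧dz)/∂y + ∂(coeff of dx∧dy)/∂z
  = ∂/∂x (-4*z) - ∂/∂y (4*z - 3) + ∂/∂z (x).
Each of these terms simplifies to sums of mixed partials that cancel in pairs. The result is 0 (by equality of mixed partials for smooth functions — Schwarz / Clairaut).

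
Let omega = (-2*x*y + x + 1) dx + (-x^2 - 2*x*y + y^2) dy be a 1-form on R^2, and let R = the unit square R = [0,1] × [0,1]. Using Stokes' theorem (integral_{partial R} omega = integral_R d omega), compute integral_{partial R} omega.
integral_(partial R) omega = -1

Stokes: integral_partial_R omega = integral_R d omega with d omega = (∂Q/∂x - ∂P/∂y) dx ∧ dy.
  ∂Q/∂x = -2*x - 2*y
  ∂P/∂y = -2*x
  integrand = ∂Q/∂x - ∂P/∂y = -2*y.
Integrating over R: integral_0^1 integral_0^1 (-2*y) dx dy = -1.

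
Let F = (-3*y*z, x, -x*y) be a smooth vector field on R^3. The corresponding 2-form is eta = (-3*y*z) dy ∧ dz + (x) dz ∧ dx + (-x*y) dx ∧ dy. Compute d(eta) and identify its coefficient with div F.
d(eta) = (0) dx ∧ dy ∧ dz; div F = 0

For a 2-form in R^3 of the form above, applying d gives a 3-form with coefficient ∂P/∂x + ∂Q/∂y + ∂R/∂z:
  ∂P/∂x = 0
  ∂Q/∂y = 0
  ∂R/∂z = 0
Sum = 0, which is exactly div F.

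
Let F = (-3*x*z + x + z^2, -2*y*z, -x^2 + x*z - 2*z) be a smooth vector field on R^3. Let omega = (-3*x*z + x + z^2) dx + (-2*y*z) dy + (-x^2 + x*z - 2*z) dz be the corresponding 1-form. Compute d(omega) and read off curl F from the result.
d(omega) = (2*y) dy ∧ dz + (-x + z) dz ∧ dx + (0) dx ∧ dy; curl F = (2*y, -x + z, 0)

d omega = sum_{i<j} (∂f_j/∂x_i - ∂f_i/∂x_j) dx_i ∧ dx_j. Under the identification (dy ∧ dz, dz ∧ dx, dx ∧ dy) ↔ (e_x, e_y, e_z), the coefficients are exactly the components of curl F. Compute:
  ∂R/∂y - ∂Q/∂z = (0) - (-2*y) = 2*y
  ∂P/∂z - ∂R/∂x = (-3*x + 2*z) - (-2*x + z) = -x + z
  ∂Q/∂x - ∂P/∂y = (0) - (0) = 0.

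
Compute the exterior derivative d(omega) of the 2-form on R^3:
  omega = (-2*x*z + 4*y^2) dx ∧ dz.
d(omega) = (-8*y) dx ∧ dy ∧ dz

For a 2-form omega = sum_{i<j} g_{ij} dx_i ∧ dx_j, the exterior derivative is
  d(omega) = sum_{i<j} d(g_{ij}) ∧ dx_i ∧ dx_j = sum_{i<j, k} (∂g_{ij}/∂x_k) dx_k ∧ dx_i ∧ dx_j.
Expand each term, using dx_k ∧ dx_i ∧ dx_j = sgn(permutation) dx_{(a)} ∧ dx_{(b)} ∧ dx_{(c)} with (a < b < c) sorted:
  d(-2*x*z + 4*y^2) includes (∂/∂y)(-2*x*z + 4*y^2) dy = (8*y) dy, which multiplied by dx ∧ dz gives (-8*y) dx ∧ dy ∧ dz
Collecting like 3-forms: d(omega) = (-8*y) dx ∧ dy ∧ dz.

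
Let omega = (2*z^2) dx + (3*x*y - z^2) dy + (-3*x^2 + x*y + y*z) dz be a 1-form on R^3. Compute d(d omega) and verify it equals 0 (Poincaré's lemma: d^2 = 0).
d(d omega) = 0

Step 1: d omega = sum_{i<j} (∂f_j/∂x_i - ∂f_i/∂x_j) dx_i ∧ dx_j:
  coeff of dx ∧ dy: 3*y
  coeff of dx ∧ dz: -6*x + y - 4*z
  coeff of dy ∧ dz: x + 3*z
Step 2: Apply d again to each 2-form coefficient. The only possible 3-form in R^3 is dx ∧ dy ∧ dz, with coefficient
  ∂(coeff of dy∧dz)/∂x - ∂(coeff of dx∧dz)/∂y + ∂(coeff of dx∧dy)/∂z
  = ∂/∂x (x + 3*z) - ∂/∂y (-6*x + y - 4*z) + ∂/∂z (3*y).
Each of these terms simplifies to sums of mixed partials that cancel in pairs. The result is 0 (by equality of mixed partials for smooth functions — Schwarz / Clairaut).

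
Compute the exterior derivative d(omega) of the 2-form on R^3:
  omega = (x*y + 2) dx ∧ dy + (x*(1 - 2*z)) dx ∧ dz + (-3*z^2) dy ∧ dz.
d(omega) = 0

For a 2-form omega = sum_{i<j} g_{ij} dx_i ∧ dx_j, the exterior derivative is
  d(omega) = sum_{i<j} d(g_{ij}) ∧ dx_i ∧ dx_j = sum_{i<j, k} (∂g_{ij}/∂x_k) dx_k ∧ dx_i ∧ dx_j.
Expand each term, using dx_k ∧ dx_i ∧ dx_j = sgn(permutation) dx_{(a)} ∧ dx_{(b)} ∧ dx_{(c)} with (a < b < c) sorted:

Collecting like 3-forms: d(omega) = 0.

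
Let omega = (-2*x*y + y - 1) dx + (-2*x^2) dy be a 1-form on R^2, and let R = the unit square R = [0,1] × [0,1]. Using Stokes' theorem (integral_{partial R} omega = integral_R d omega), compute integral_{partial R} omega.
integral_(partial R) omega = -2

Stokes: integral_partial_R omega = integral_R d omega with d omega = (∂Q/∂x - ∂P/∂y) dx ∧ dy.
  ∂Q/∂x = -4*x
  ∂P/∂y = 1 - 2*x
  integrand = ∂Q/∂x - ∂P/∂y = -2*x - 1.
Integrating over R: integral_0^1 integral_0^1 (-2*x - 1) dx dy = -2.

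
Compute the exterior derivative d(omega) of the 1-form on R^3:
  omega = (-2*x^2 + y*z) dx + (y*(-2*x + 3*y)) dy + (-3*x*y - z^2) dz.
d(omega) = (-2*y - z) dx ∧ dy + (-4*y) dx ∧ dz + (-3*x) dy ∧ dz

For a 1-form omega = sum_i f_i dx_i, the exterior derivative is
  d(omega) = sum_{i < j} (∂f_j/∂x_i - ∂f_i/∂x_j) dx_i ∧ dx_j.
  coefficient of dx ∧ dy: ∂f_2/∂x - ∂f_1/∂y = ∂(y*(-2*x + 3*y))/∂x - ∂(-2*x^2 + y*z)/∂y = -2*y - z
  coefficient of dx ∧ dz: ∂f_3/∂x - ∂f_1/∂z = ∂(-3*x*y - z^2)/∂x - ∂(-2*x^2 + y*z)/∂z = -4*y
  coefficient of dy ∧ dz: ∂f_3/∂y - ∂f_2/∂z = ∂(-3*x*y - z^2)/∂y - ∂(y*(-2*x + 3*y))/∂z = -3*x
Assembling: d(omega) = (-2*y - z) dx ∧ dy + (-4*y) dx ∧ dz + (-3*x) dy ∧ dz.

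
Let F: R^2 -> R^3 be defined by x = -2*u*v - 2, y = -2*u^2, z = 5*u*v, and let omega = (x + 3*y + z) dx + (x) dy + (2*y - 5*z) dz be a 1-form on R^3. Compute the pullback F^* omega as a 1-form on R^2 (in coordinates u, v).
F^* omega = (-131*u*v^2 + 8*u + 4*v) du + (u*(-8*u^2 - 131*u*v + 4)) dv

Using F^*(f dg) = (f ∘ F) d(g ∘ F), substitute each coordinate x_i by F_i(u, v) in f_i, and replace dx_i by d F_i = (∂F_i/∂u) du + (∂F_i/∂v) dv.
  For the x component: f_1(F) = -6*u^2 + 3*u*v - 2; d F_1 = (-2*v) du + (-2*u) dv
  For the y component: f_2(F) = -2*u*v - 2; d F_2 = (-4*u) du + (0) dv
  For the z component: f_3(F) = u*(-4*u - 25*v); d F_3 = (5*v) du + (5*u) dv
Combining and collecting du, dv coefficients:
  coeff of du: -131*u*v^2 + 8*u + 4*v
  coeff of dv: u*(-8*u^2 - 131*u*v + 4)
F^* omega = (-131*u*v^2 + 8*u + 4*v) du + (u*(-8*u^2 - 131*u*v + 4)) dv.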